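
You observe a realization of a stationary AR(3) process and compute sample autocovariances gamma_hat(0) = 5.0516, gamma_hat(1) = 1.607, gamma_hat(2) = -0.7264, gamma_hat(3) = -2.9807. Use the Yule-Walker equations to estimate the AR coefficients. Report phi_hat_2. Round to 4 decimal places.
\hat\phi_{2} = -0.0560

The Yule-Walker equations for an AR(p) process read, in matrix form,
  Gamma_p phi = r_p,   with   (Gamma_p)_{ij} = gamma(|i - j|),
                       (r_p)_i = gamma(i),   i,j = 1..p.
Substitute the sample gammas (Toeplitz matrix and right-hand side of size 3):
  Gamma_p = [[5.0516, 1.607, -0.7264], [1.607, 5.0516, 1.607], [-0.7264, 1.607, 5.0516]]
  r_p     = [1.607, -0.7264, -2.9807]
Written out (R1..R3):
  (R1) 5.0516 phi_1 + 1.607 phi_2 - 0.7264 phi_3 = 1.607
  (R2) 1.607 phi_1 + 5.0516 phi_2 + 1.607 phi_3 = -0.7264
  (R3) -0.7264 phi_1 + 1.607 phi_2 + 5.0516 phi_3 = -2.9807
Gaussian elimination:
  R2 <- R2 - (1.607/5.0516) R1 = R2 - (0.318117) R1:  4.540386 phi_2 + 1.83808 phi_3 = -1.237614
  R3 <- R3 - (-0.7264/5.0516) R1 = R3 - (-0.143796) R1:  1.83808 phi_2 + 4.947147 phi_3 = -2.74962
  R3 <- R3 - (1.83808/4.540386) R2 = R3 - (0.404829) R2:  4.203038 phi_3 = -2.248598
Back-substitution:
  phi_hat_3 = -2.248598 / 4.203038 = -0.534993
  phi_hat_2 = (-1.237614 - (1.83808)(-0.534993)) / 4.540386 = -0.055998
  phi_hat_1 = (1.607 - (1.607)(-0.055998) - (-0.7264)(-0.534993)) / 5.0516 = 0.259001
So phi_hat = [0.2590, -0.0560, -0.5350].
Therefore phi_hat_2 = -0.0560.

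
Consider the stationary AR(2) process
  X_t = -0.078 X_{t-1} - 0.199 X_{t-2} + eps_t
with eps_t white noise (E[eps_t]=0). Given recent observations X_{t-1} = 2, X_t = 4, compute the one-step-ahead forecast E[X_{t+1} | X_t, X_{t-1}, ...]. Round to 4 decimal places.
E[X_{t+1} \mid \mathcal F_t] = -0.7100

For an AR(p) model X_t = c + sum_i phi_i X_{t-i} + eps_t, the
one-step-ahead conditional mean is
  E[X_{t+1} | X_t, ...] = c + sum_i phi_i X_{t+1-i}.
Substitute known values:
  E[X_{t+1} | ...] = (-0.078) * (4) + (-0.199) * (2)
                   = -0.7100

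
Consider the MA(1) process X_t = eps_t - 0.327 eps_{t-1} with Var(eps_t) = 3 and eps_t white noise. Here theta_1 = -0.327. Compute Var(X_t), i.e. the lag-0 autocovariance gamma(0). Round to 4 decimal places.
\gamma(0) = 3.3208

For an MA(q) process X_t = eps_t + sum_i theta_i eps_{t-i} with
Var(eps_t) = sigma^2, the variance is
  gamma(0) = sigma^2 * (1 + sum_i theta_i^2).
  sum_i theta_i^2 = (-0.327)^2 = 0.106929.
  gamma(0) = 3 * (1 + 0.106929) = 3 * 1.106929 = 3.320787, which rounds to 3.3208.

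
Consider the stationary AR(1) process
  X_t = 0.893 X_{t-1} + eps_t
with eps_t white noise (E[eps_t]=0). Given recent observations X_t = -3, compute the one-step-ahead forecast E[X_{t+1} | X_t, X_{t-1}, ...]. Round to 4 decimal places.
E[X_{t+1} \mid \mathcal F_t] = -2.6790

For an AR(p) model X_t = c + sum_i phi_i X_{t-i} + eps_t, the
one-step-ahead conditional mean is
  E[X_{t+1} | X_t, ...] = c + sum_i phi_i X_{t+1-i}.
Substitute known values:
  E[X_{t+1} | ...] = (0.893) * (-3)
                   = -2.6790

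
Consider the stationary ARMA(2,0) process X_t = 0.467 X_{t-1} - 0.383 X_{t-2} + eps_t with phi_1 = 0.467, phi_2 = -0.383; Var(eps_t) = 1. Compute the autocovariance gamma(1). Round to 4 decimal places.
\gamma(1) = 0.4466

Multiply the model equation by X_{t-k} and take expectations. With theta_0 = psi_0 = 1 and psi_j the MA(infinity) weights, this gives
  gamma(k) - sum_i phi_i gamma(k-i) = c_k,
  c_k = sigma^2 * sum_{j=k..q} theta_j psi_{j-k}   (c_k = 0 for k > q),
using gamma(-m) = gamma(m).
Pure AR (q = 0): c_0 = sigma^2 = 1, c_k = 0 for k >= 1.
Equations for k = 0, 1, 2 (AR order 2, c_2 = 0):
  (E0) gamma(0) = phi_1 gamma(1) + phi_2 gamma(2) + c_0
  (E1) gamma(1) = phi_1 gamma(0) + phi_2 gamma(1) + c_1
  (E2) gamma(2) = phi_1 gamma(1) + phi_2 gamma(0)
From (E1): gamma(1) = A gamma(0) + B with
  A = phi_1 / (1 - phi_2) = 0.467 / 1.383 = 0.337672,   B = c_1 / (1 - phi_2) = 0 / 1.383 = 0.
Insert (E2) into (E0): gamma(0) (1 - phi_2^2) = phi_1 (1 + phi_2) gamma(1) + c_0.
  phi_1 (1 + phi_2) = (0.467)(0.617) = 0.288139,   1 - phi_2^2 = 0.853311.
Replace gamma(1) by A gamma(0) + B and collect gamma(0):
  gamma(0) [0.853311 - (0.288139)(0.337672)] = c_0 = 1
  gamma(0) * 0.756015 = 1
  gamma(0) = 1 / 0.756015 = 1.322726.
  gamma(1) = A gamma(0) = (0.337672)(1.322726) = 0.446647.
Therefore gamma(1) = 0.4466 (to 4 decimal places).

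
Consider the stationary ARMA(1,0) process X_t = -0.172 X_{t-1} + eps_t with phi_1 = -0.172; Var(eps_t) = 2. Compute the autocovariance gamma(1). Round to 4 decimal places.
\gamma(1) = -0.3545

Multiply the model equation by X_{t-k} and take expectations. With theta_0 = psi_0 = 1 and psi_j the MA(infinity) weights, this gives
  gamma(k) - sum_i phi_i gamma(k-i) = c_k,
  c_k = sigma^2 * sum_{j=k..q} theta_j psi_{j-k}   (c_k = 0 for k > q),
using gamma(-m) = gamma(m).
Pure AR (q = 0): c_0 = sigma^2 = 2, c_k = 0 for k >= 1.
Equations for k = 0 and k = 1 (AR order 1):
  gamma(0) = phi_1 gamma(1) + c_0
  gamma(1) = phi_1 gamma(0) + c_1
Substituting the second into the first: gamma(0) (1 - phi_1^2) = c_0 + phi_1 c_1, so
  gamma(0) = c_0 / (1 - phi_1^2) = 2 / (1 - (-0.172)^2) = 2 / 0.970416 = 2.060972.
  gamma(1) = phi_1 gamma(0) = (-0.172)(2.060972) = -0.354487.
Therefore gamma(1) = -0.3545 (to 4 decimal places).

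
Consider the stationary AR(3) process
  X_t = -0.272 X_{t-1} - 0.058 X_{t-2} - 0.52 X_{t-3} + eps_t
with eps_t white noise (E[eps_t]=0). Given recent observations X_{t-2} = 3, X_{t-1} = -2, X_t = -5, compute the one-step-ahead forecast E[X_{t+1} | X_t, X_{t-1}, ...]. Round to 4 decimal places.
E[X_{t+1} \mid \mathcal F_t] = -0.0840

For an AR(p) model X_t = c + sum_i phi_i X_{t-i} + eps_t, the
one-step-ahead conditional mean is
  E[X_{t+1} | X_t, ...] = c + sum_i phi_i X_{t+1-i}.
Substitute known values:
  E[X_{t+1} | ...] = (-0.272) * (-5) + (-0.058) * (-2) + (-0.52) * (3)
                   = -0.0840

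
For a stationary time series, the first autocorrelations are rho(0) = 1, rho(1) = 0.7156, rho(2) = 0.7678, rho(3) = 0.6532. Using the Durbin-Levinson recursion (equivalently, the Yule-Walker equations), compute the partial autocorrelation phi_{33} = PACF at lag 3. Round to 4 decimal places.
\phi_{33} = 0.0471

The PACF at lag k is phi_{kk}, the last component of the solution
to the Yule-Walker system G_k phi = r_k where
  (G_k)_{ij} = rho(|i - j|), (r_k)_i = rho(i), i,j = 1..k.
Equivalently, Durbin-Levinson gives phi_{kk} iteratively:
  phi_{11} = rho(1)
  phi_{kk} = [rho(k) - sum_{j=1..k-1} phi_{k-1,j} rho(k-j)]
            / [1 - sum_{j=1..k-1} phi_{k-1,j} rho(j)],
  phi_{k,j} = phi_{k-1,j} - phi_{kk} phi_{k-1,k-j},  j = 1..k-1.
Step k = 1:
  phi_11 = rho(1) = 0.7156.
Step k = 2:
  phi_22 = [rho(2) - phi_11 rho(1)] / [1 - phi_11 rho(1)] = [0.7678 - (0.7156)(0.7156)] / [1 - (0.7156)(0.7156)]
         = 0.25571664 / 0.48791664 = 0.524099.
  Update: phi_21 = phi_11 - phi_22 phi_11 = 0.7156 - (0.524099)(0.7156) = 0.340555.
Step k = 3:
  phi_33 = [rho(3) - phi_21 rho(2) - phi_22 rho(1)] / [1 - phi_21 rho(1) - phi_22 rho(2)]
    numerator   = 0.6532 - (0.340555)(0.7678) - (0.524099)(0.7156) = 0.01667681
    denominator = 1 - (0.340555)(0.7156) - (0.524099)(0.7678) = 0.3538958
  phi_33 = 0.01667681 / 0.3538958 = 0.0471.
Therefore phi_{33} = 0.0471.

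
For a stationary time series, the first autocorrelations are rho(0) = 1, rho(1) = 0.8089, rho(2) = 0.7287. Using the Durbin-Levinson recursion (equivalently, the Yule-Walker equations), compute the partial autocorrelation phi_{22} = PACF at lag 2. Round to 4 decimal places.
\phi_{22} = 0.2152

The PACF at lag k is phi_{kk}, the last component of the solution
to the Yule-Walker system G_k phi = r_k where
  (G_k)_{ij} = rho(|i - j|), (r_k)_i = rho(i), i,j = 1..k.
Equivalently, Durbin-Levinson gives phi_{kk} iteratively:
  phi_{11} = rho(1)
  phi_{kk} = [rho(k) - sum_{j=1..k-1} phi_{k-1,j} rho(k-j)]
            / [1 - sum_{j=1..k-1} phi_{k-1,j} rho(j)],
  phi_{k,j} = phi_{k-1,j} - phi_{kk} phi_{k-1,k-j},  j = 1..k-1.
Step k = 1:
  phi_11 = rho(1) = 0.8089.
Step k = 2:
  phi_22 = [rho(2) - phi_11 rho(1)] / [1 - phi_11 rho(1)] = [0.7287 - (0.8089)(0.8089)] / [1 - (0.8089)(0.8089)]
         = 0.07438079 / 0.34568079 = 0.2152.
Therefore phi_{22} = 0.2152.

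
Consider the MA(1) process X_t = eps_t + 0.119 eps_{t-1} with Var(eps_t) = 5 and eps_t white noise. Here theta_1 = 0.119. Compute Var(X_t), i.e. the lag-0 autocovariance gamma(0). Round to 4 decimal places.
\gamma(0) = 5.0708

For an MA(q) process X_t = eps_t + sum_i theta_i eps_{t-i} with
Var(eps_t) = sigma^2, the variance is
  gamma(0) = sigma^2 * (1 + sum_i theta_i^2).
  sum_i theta_i^2 = (0.119)^2 = 0.014161.
  gamma(0) = 5 * (1 + 0.014161) = 5 * 1.014161 = 5.070805, which rounds to 5.0708.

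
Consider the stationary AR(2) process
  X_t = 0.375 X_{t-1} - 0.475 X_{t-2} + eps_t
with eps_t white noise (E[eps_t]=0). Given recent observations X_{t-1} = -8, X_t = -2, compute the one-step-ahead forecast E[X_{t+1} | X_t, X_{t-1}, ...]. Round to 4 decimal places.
E[X_{t+1} \mid \mathcal F_t] = 3.0500

For an AR(p) model X_t = c + sum_i phi_i X_{t-i} + eps_t, the
one-step-ahead conditional mean is
  E[X_{t+1} | X_t, ...] = c + sum_i phi_i X_{t+1-i}.
Substitute known values:
  E[X_{t+1} | ...] = (0.375) * (-2) + (-0.475) * (-8)
                   = 3.0500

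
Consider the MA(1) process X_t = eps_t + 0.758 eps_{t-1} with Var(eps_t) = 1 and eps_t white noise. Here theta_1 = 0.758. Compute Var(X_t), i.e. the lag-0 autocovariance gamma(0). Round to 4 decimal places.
\gamma(0) = 1.5746

For an MA(q) process X_t = eps_t + sum_i theta_i eps_{t-i} with
Var(eps_t) = sigma^2, the variance is
  gamma(0) = sigma^2 * (1 + sum_i theta_i^2).
  sum_i theta_i^2 = (0.758)^2 = 0.574564.
  gamma(0) = 1 * (1 + 0.574564) = 1 * 1.574564 = 1.574564, which rounds to 1.5746.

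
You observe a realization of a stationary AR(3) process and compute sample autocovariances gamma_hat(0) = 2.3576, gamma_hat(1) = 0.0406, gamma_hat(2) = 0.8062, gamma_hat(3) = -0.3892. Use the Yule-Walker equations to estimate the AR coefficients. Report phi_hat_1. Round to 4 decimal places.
\hat\phi_{1} = 0.0790

The Yule-Walker equations for an AR(p) process read, in matrix form,
  Gamma_p phi = r_p,   with   (Gamma_p)_{ij} = gamma(|i - j|),
                       (r_p)_i = gamma(i),   i,j = 1..p.
Substitute the sample gammas (Toeplitz matrix and right-hand side of size 3):
  Gamma_p = [[2.3576, 0.0406, 0.8062], [0.0406, 2.3576, 0.0406], [0.8062, 0.0406, 2.3576]]
  r_p     = [0.0406, 0.8062, -0.3892]
Written out (R1..R3):
  (R1) 2.3576 phi_1 + 0.0406 phi_2 + 0.8062 phi_3 = 0.0406
  (R2) 0.0406 phi_1 + 2.3576 phi_2 + 0.0406 phi_3 = 0.8062
  (R3) 0.8062 phi_1 + 0.0406 phi_2 + 2.3576 phi_3 = -0.3892
Gaussian elimination:
  R2 <- R2 - (0.0406/2.3576) R1 = R2 - (0.017221) R1:  2.356901 phi_2 + 0.026717 phi_3 = 0.805501
  R3 <- R3 - (0.8062/2.3576) R1 = R3 - (0.341958) R1:  0.026717 phi_2 + 2.081914 phi_3 = -0.403083
  R3 <- R3 - (0.026717/2.356901) R2 = R3 - (0.011335) R2:  2.081611 phi_3 = -0.412214
Back-substitution:
  phi_hat_3 = -0.412214 / 2.081611 = -0.198027
  phi_hat_2 = (0.805501 - (0.026717)(-0.198027)) / 2.356901 = 0.344007
  phi_hat_1 = (0.0406 - (0.0406)(0.344007) - (0.8062)(-0.198027)) / 2.3576 = 0.079014
So phi_hat = [0.0790, 0.3440, -0.1980].
Therefore phi_hat_1 = 0.0790.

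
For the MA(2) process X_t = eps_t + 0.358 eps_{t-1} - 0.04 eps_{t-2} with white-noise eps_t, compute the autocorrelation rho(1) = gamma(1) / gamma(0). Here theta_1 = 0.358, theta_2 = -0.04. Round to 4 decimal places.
\rho(1) = 0.3042

For an MA(q) process with theta_0 = 1, the autocovariance is
  gamma(k) = sigma^2 * sum_{i=0..q-k} theta_i * theta_{i+k},
and rho(k) = gamma(k) / gamma(0). Sigma^2 cancels.
  numerator   = (1)*(0.358) + (0.358)*(-0.04) = 0.34368.
  denominator = (1)^2 + (0.358)^2 + (-0.04)^2 = 1.129764.
  rho(1) = 0.34368 / 1.129764 = 0.3042.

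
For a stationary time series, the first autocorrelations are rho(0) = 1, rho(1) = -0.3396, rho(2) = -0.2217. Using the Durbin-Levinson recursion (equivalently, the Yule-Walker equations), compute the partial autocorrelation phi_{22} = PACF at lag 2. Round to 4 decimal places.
\phi_{22} = -0.3810

The PACF at lag k is phi_{kk}, the last component of the solution
to the Yule-Walker system G_k phi = r_k where
  (G_k)_{ij} = rho(|i - j|), (r_k)_i = rho(i), i,j = 1..k.
Equivalently, Durbin-Levinson gives phi_{kk} iteratively:
  phi_{11} = rho(1)
  phi_{kk} = [rho(k) - sum_{j=1..k-1} phi_{k-1,j} rho(k-j)]
            / [1 - sum_{j=1..k-1} phi_{k-1,j} rho(j)],
  phi_{k,j} = phi_{k-1,j} - phi_{kk} phi_{k-1,k-j},  j = 1..k-1.
Step k = 1:
  phi_11 = rho(1) = -0.3396.
Step k = 2:
  phi_22 = [rho(2) - phi_11 rho(1)] / [1 - phi_11 rho(1)] = [-0.2217 - (-0.3396)(-0.3396)] / [1 - (-0.3396)(-0.3396)]
         = -0.33702816 / 0.88467184 = -0.381.
Therefore phi_{22} = -0.3810.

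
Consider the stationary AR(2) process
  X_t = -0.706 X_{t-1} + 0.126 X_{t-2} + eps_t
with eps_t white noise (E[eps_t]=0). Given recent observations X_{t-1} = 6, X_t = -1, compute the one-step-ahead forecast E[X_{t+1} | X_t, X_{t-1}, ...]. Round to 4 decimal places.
E[X_{t+1} \mid \mathcal F_t] = 1.4620

For an AR(p) model X_t = c + sum_i phi_i X_{t-i} + eps_t, the
one-step-ahead conditional mean is
  E[X_{t+1} | X_t, ...] = c + sum_i phi_i X_{t+1-i}.
Substitute known values:
  E[X_{t+1} | ...] = (-0.706) * (-1) + (0.126) * (6)
                   = 1.4620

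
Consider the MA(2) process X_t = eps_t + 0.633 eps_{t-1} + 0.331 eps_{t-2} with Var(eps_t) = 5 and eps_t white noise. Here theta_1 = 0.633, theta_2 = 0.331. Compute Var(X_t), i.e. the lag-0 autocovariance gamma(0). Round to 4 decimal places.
\gamma(0) = 7.5513

For an MA(q) process X_t = eps_t + sum_i theta_i eps_{t-i} with
Var(eps_t) = sigma^2, the variance is
  gamma(0) = sigma^2 * (1 + sum_i theta_i^2).
  sum_i theta_i^2 = (0.633)^2 + (0.331)^2 = 0.400689 + 0.109561 = 0.51025.
  gamma(0) = 5 * (1 + 0.51025) = 5 * 1.51025 = 7.55125, which rounds to 7.5513.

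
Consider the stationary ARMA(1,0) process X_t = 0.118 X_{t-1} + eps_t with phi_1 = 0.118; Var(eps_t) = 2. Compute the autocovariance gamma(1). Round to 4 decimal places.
\gamma(1) = 0.2393

Multiply the model equation by X_{t-k} and take expectations. With theta_0 = psi_0 = 1 and psi_j the MA(infinity) weights, this gives
  gamma(k) - sum_i phi_i gamma(k-i) = c_k,
  c_k = sigma^2 * sum_{j=k..q} theta_j psi_{j-k}   (c_k = 0 for k > q),
using gamma(-m) = gamma(m).
Pure AR (q = 0): c_0 = sigma^2 = 2, c_k = 0 for k >= 1.
Equations for k = 0 and k = 1 (AR order 1):
  gamma(0) = phi_1 gamma(1) + c_0
  gamma(1) = phi_1 gamma(0) + c_1
Substituting the second into the first: gamma(0) (1 - phi_1^2) = c_0 + phi_1 c_1, so
  gamma(0) = c_0 / (1 - phi_1^2) = 2 / (1 - (0.118)^2) = 2 / 0.986076 = 2.028241.
  gamma(1) = phi_1 gamma(0) = (0.118)(2.028241) = 0.239332.
Therefore gamma(1) = 0.2393 (to 4 decimal places).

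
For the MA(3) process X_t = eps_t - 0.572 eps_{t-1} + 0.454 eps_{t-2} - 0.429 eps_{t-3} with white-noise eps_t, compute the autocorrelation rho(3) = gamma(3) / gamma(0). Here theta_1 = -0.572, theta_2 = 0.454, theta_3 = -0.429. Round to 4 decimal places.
\rho(3) = -0.2498

For an MA(q) process with theta_0 = 1, the autocovariance is
  gamma(k) = sigma^2 * sum_{i=0..q-k} theta_i * theta_{i+k},
and rho(k) = gamma(k) / gamma(0). Sigma^2 cancels.
  numerator   = (1)*(-0.429) = -0.429.
  denominator = (1)^2 + (-0.572)^2 + (0.454)^2 + (-0.429)^2 = 1.717341.
  rho(3) = -0.429 / 1.717341 = -0.2498.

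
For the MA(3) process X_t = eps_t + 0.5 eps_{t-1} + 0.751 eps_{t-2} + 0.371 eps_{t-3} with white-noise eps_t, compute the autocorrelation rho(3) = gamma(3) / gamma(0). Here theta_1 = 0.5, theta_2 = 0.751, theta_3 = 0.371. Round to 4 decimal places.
\rho(3) = 0.1901

For an MA(q) process with theta_0 = 1, the autocovariance is
  gamma(k) = sigma^2 * sum_{i=0..q-k} theta_i * theta_{i+k},
and rho(k) = gamma(k) / gamma(0). Sigma^2 cancels.
  numerator   = (1)*(0.371) = 0.371.
  denominator = (1)^2 + (0.5)^2 + (0.751)^2 + (0.371)^2 = 1.951642.
  rho(3) = 0.371 / 1.951642 = 0.1901.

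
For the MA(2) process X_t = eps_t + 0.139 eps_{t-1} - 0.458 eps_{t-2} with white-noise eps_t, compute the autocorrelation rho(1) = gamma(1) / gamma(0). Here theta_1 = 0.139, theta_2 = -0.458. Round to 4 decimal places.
\rho(1) = 0.0613

For an MA(q) process with theta_0 = 1, the autocovariance is
  gamma(k) = sigma^2 * sum_{i=0..q-k} theta_i * theta_{i+k},
and rho(k) = gamma(k) / gamma(0). Sigma^2 cancels.
  numerator   = (1)*(0.139) + (0.139)*(-0.458) = 0.075338.
  denominator = (1)^2 + (0.139)^2 + (-0.458)^2 = 1.229085.
  rho(1) = 0.075338 / 1.229085 = 0.0613.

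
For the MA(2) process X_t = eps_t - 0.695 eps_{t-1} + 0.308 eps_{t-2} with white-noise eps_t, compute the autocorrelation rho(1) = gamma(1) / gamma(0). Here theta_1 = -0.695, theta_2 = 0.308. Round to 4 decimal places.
\rho(1) = -0.5761

For an MA(q) process with theta_0 = 1, the autocovariance is
  gamma(k) = sigma^2 * sum_{i=0..q-k} theta_i * theta_{i+k},
and rho(k) = gamma(k) / gamma(0). Sigma^2 cancels.
  numerator   = (1)*(-0.695) + (-0.695)*(0.308) = -0.90906.
  denominator = (1)^2 + (-0.695)^2 + (0.308)^2 = 1.577889.
  rho(1) = -0.90906 / 1.577889 = -0.5761.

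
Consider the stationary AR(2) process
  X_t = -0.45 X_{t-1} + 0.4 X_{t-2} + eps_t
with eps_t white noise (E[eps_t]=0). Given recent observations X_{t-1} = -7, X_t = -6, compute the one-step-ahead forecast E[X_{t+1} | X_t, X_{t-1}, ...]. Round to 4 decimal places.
E[X_{t+1} \mid \mathcal F_t] = -0.1000

For an AR(p) model X_t = c + sum_i phi_i X_{t-i} + eps_t, the
one-step-ahead conditional mean is
  E[X_{t+1} | X_t, ...] = c + sum_i phi_i X_{t+1-i}.
Substitute known values:
  E[X_{t+1} | ...] = (-0.45) * (-6) + (0.4) * (-7)
                   = -0.1000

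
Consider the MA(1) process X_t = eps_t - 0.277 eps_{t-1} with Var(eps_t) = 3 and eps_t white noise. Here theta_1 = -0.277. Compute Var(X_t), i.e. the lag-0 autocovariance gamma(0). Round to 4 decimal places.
\gamma(0) = 3.2302

For an MA(q) process X_t = eps_t + sum_i theta_i eps_{t-i} with
Var(eps_t) = sigma^2, the variance is
  gamma(0) = sigma^2 * (1 + sum_i theta_i^2).
  sum_i theta_i^2 = (-0.277)^2 = 0.076729.
  gamma(0) = 3 * (1 + 0.076729) = 3 * 1.076729 = 3.230187, which rounds to 3.2302.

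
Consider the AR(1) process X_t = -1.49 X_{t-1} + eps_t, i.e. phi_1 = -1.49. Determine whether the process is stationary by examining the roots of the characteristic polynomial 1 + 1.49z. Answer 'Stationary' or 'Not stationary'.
\text{Not stationary}

The AR(p) characteristic polynomial is P(z) = 1 + 1.49z.
Stationarity requires all roots to lie outside the unit circle, i.e. |z| > 1 for every root.
This is linear in z: 1 + (1.49) z = 0  =>  z = -1/(1.49) = -0.671141,  |z| = 0.671141.
Moduli of all roots: 0.6711.
All moduli strictly greater than 1? No.
Verdict: Not stationary.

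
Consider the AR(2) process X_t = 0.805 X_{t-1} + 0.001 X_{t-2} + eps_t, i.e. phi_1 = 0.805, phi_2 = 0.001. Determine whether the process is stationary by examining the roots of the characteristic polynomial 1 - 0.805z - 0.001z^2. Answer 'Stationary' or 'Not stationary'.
\text{Stationary}

The AR(p) characteristic polynomial is P(z) = 1 - 0.805z - 0.001z^2.
Stationarity requires all roots to lie outside the unit circle, i.e. |z| > 1 for every root.
Set 1 + (-0.805) z + (-0.001) z^2 = 0, i.e. a z^2 + b z + c = 0 with a = -0.001, b = -0.805, c = 1.
Discriminant D = b^2 - 4ac = (-0.805)^2 - 4*(-0.001)*1 = 0.648025 - (-0.004) = 0.652025.
D >= 0, so the roots are real: z = (-b +/- sqrt(D)) / (2a) = (0.805 +/- 0.807481) / (-0.002).
  z_1 = (0.805 + 0.807481) / (-0.002) = -806.2403,   |z_1| = 806.2403.
  z_2 = (0.805 - 0.807481) / (-0.002) = 1.2403,   |z_2| = 1.2403.
Moduli of all roots: 806.2403, 1.2403.
All moduli strictly greater than 1? Yes.
Verdict: Stationary.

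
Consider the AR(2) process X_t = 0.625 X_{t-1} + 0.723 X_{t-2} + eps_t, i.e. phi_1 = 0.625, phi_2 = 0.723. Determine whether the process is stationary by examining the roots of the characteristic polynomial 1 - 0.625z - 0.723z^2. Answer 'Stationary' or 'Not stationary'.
\text{Not stationary}

The AR(p) characteristic polynomial is P(z) = 1 - 0.625z - 0.723z^2.
Stationarity requires all roots to lie outside the unit circle, i.e. |z| > 1 for every root.
Set 1 + (-0.625) z + (-0.723) z^2 = 0, i.e. a z^2 + b z + c = 0 with a = -0.723, b = -0.625, c = 1.
Discriminant D = b^2 - 4ac = (-0.625)^2 - 4*(-0.723)*1 = 0.390625 - (-2.892) = 3.282625.
D >= 0, so the roots are real: z = (-b +/- sqrt(D)) / (2a) = (0.625 +/- 1.811802) / (-1.446).
  z_1 = (0.625 + 1.811802) / (-1.446) = -1.6852,   |z_1| = 1.6852.
  z_2 = (0.625 - 1.811802) / (-1.446) = 0.8207,   |z_2| = 0.8207.
Moduli of all roots: 1.6852, 0.8207.
All moduli strictly greater than 1? No.
Verdict: Not stationary.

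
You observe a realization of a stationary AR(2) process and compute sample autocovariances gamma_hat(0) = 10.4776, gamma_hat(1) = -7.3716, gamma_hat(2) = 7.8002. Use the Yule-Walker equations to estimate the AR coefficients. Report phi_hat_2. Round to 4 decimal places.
\hat\phi_{2} = 0.4940

The Yule-Walker equations for an AR(p) process read, in matrix form,
  Gamma_p phi = r_p,   with   (Gamma_p)_{ij} = gamma(|i - j|),
                       (r_p)_i = gamma(i),   i,j = 1..p.
Substitute the sample gammas (Toeplitz matrix and right-hand side of size 2):
  Gamma_p = [[10.4776, -7.3716], [-7.3716, 10.4776]]
  r_p     = [-7.3716, 7.8002]
Written out:
  10.4776 phi_1 - 7.3716 phi_2 = -7.3716
  -7.3716 phi_1 + 10.4776 phi_2 = 7.8002
Solve by Cramer's rule:
  det = gamma(0)^2 - gamma(1)^2 = (10.4776)^2 - (-7.3716)^2 = 109.78010176 - 54.34048656 = 55.4396152
  phi_hat_1 = [gamma(1) gamma(0) - gamma(1) gamma(2)] / det = [(-7.3716)(10.4776) - (-7.3716)(7.8002)] / 55.4396152 = -19.73672184 / 55.4396152 = -0.356
  phi_hat_2 = [gamma(0) gamma(2) - gamma(1)^2] / det = [(10.4776)(7.8002) - (-7.3716)^2] / 55.4396152 = 27.38688896 / 55.4396152 = 0.494
So phi_hat = [-0.3560, 0.4940].
Therefore phi_hat_2 = 0.4940.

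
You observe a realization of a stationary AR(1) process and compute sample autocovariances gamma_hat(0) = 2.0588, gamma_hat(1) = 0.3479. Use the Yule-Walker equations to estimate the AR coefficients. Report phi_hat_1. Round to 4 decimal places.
\hat\phi_{1} = 0.1690

The Yule-Walker equations for an AR(p) process read, in matrix form,
  Gamma_p phi = r_p,   with   (Gamma_p)_{ij} = gamma(|i - j|),
                       (r_p)_i = gamma(i),   i,j = 1..p.
Substitute the sample gammas (Toeplitz matrix and right-hand side of size 1):
  Gamma_p = [[2.0588]]
  r_p     = [0.3479]
With p = 1 this is the single equation gamma(0) phi_1 = gamma(1):
  phi_hat_1 = gamma(1) / gamma(0) = 0.3479 / 2.0588 = 0.1690.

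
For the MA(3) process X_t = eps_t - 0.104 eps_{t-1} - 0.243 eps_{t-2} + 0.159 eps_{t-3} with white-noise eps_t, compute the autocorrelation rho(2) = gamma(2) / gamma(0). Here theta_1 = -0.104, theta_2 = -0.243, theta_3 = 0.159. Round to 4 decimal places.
\rho(2) = -0.2370

For an MA(q) process with theta_0 = 1, the autocovariance is
  gamma(k) = sigma^2 * sum_{i=0..q-k} theta_i * theta_{i+k},
and rho(k) = gamma(k) / gamma(0). Sigma^2 cancels.
  numerator   = (1)*(-0.243) + (-0.104)*(0.159) = -0.259536.
  denominator = (1)^2 + (-0.104)^2 + (-0.243)^2 + (0.159)^2 = 1.095146.
  rho(2) = -0.259536 / 1.095146 = -0.2370.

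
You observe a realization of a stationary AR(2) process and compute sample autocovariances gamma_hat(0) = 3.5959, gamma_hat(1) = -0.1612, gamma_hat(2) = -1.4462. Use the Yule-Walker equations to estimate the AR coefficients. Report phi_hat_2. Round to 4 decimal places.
\hat\phi_{2} = -0.4050

The Yule-Walker equations for an AR(p) process read, in matrix form,
  Gamma_p phi = r_p,   with   (Gamma_p)_{ij} = gamma(|i - j|),
                       (r_p)_i = gamma(i),   i,j = 1..p.
Substitute the sample gammas (Toeplitz matrix and right-hand side of size 2):
  Gamma_p = [[3.5959, -0.1612], [-0.1612, 3.5959]]
  r_p     = [-0.1612, -1.4462]
Written out:
  3.5959 phi_1 - 0.1612 phi_2 = -0.1612
  -0.1612 phi_1 + 3.5959 phi_2 = -1.4462
Solve by Cramer's rule:
  det = gamma(0)^2 - gamma(1)^2 = (3.5959)^2 - (-0.1612)^2 = 12.93049681 - 0.02598544 = 12.90451137
  phi_hat_1 = [gamma(1) gamma(0) - gamma(1) gamma(2)] / det = [(-0.1612)(3.5959) - (-0.1612)(-1.4462)] / 12.90451137 = -0.81278652 / 12.90451137 = -0.063
  phi_hat_2 = [gamma(0) gamma(2) - gamma(1)^2] / det = [(3.5959)(-1.4462) - (-0.1612)^2] / 12.90451137 = -5.22637602 / 12.90451137 = -0.405
So phi_hat = [-0.0630, -0.4050].
Therefore phi_hat_2 = -0.4050.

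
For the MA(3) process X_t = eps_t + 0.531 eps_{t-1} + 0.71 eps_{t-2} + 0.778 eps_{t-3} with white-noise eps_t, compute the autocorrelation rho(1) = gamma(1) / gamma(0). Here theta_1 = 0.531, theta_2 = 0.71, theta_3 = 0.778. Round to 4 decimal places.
\rho(1) = 0.6107

For an MA(q) process with theta_0 = 1, the autocovariance is
  gamma(k) = sigma^2 * sum_{i=0..q-k} theta_i * theta_{i+k},
and rho(k) = gamma(k) / gamma(0). Sigma^2 cancels.
  numerator   = (1)*(0.531) + (0.531)*(0.71) + (0.71)*(0.778) = 1.46039.
  denominator = (1)^2 + (0.531)^2 + (0.71)^2 + (0.778)^2 = 2.391345.
  rho(1) = 1.46039 / 2.391345 = 0.6107.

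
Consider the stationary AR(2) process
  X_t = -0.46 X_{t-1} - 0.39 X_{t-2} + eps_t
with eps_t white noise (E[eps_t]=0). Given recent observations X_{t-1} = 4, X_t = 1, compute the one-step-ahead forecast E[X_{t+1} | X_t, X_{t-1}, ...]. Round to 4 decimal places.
E[X_{t+1} \mid \mathcal F_t] = -2.0200

For an AR(p) model X_t = c + sum_i phi_i X_{t-i} + eps_t, the
one-step-ahead conditional mean is
  E[X_{t+1} | X_t, ...] = c + sum_i phi_i X_{t+1-i}.
Substitute known values:
  E[X_{t+1} | ...] = (-0.46) * (1) + (-0.39) * (4)
                   = -2.0200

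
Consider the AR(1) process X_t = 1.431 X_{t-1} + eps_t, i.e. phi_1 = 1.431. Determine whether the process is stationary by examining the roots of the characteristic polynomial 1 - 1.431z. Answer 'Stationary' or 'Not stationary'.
\text{Not stationary}

The AR(p) characteristic polynomial is P(z) = 1 - 1.431z.
Stationarity requires all roots to lie outside the unit circle, i.e. |z| > 1 for every root.
This is linear in z: 1 + (-1.431) z = 0  =>  z = -1/(-1.431) = 0.698812,  |z| = 0.698812.
Moduli of all roots: 0.6988.
All moduli strictly greater than 1? No.
Verdict: Not stationary.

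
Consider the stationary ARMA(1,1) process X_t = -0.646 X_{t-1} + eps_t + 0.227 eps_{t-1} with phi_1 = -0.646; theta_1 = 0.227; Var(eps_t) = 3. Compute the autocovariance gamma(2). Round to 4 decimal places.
\gamma(2) = 1.1892

Multiply the model equation by X_{t-k} and take expectations. With theta_0 = psi_0 = 1 and psi_j the MA(infinity) weights, this gives
  gamma(k) - sum_i phi_i gamma(k-i) = c_k,
  c_k = sigma^2 * sum_{j=k..q} theta_j psi_{j-k}   (c_k = 0 for k > q),
using gamma(-m) = gamma(m).
psi-weights needed (psi_j = theta_j + sum_i phi_i psi_{j-i}):
  psi_1 = theta_1 + phi_1 = 0.227 + (-0.646) = -0.419
Right-hand sides:
  c_0 = sigma^2 (1 + theta_1 psi_1) = 3 * (1 + (0.227)(-0.419)) = 3 * 0.904887 = 2.714661
  c_1 = sigma^2 theta_1 = 3 * (0.227) = 0.681
  c_2 = 0
Equations for k = 0 and k = 1 (AR order 1):
  gamma(0) = phi_1 gamma(1) + c_0
  gamma(1) = phi_1 gamma(0) + c_1
Substituting the second into the first: gamma(0) (1 - phi_1^2) = c_0 + phi_1 c_1, so
  gamma(0) = (c_0 + phi_1 c_1) / (1 - phi_1^2) = (2.714661 + (-0.646)(0.681)) / (1 - (-0.646)^2) = 2.274735 / 0.582684 = 3.903891.
  gamma(1) = phi_1 gamma(0) + c_1 = (-0.646)(3.903891) + (0.681) = -1.840914.
For k = 2 (> q): gamma(2) = phi_1 gamma(1) = (-0.646)(-1.840914) = 1.18923.
Therefore gamma(2) = 1.1892 (to 4 decimal places).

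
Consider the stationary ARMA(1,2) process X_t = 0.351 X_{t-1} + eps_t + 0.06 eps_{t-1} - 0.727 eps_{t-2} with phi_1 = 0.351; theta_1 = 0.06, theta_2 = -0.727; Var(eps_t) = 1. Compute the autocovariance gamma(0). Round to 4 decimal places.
\gamma(0) = 1.5562

Multiply the model equation by X_{t-k} and take expectations. With theta_0 = psi_0 = 1 and psi_j the MA(infinity) weights, this gives
  gamma(k) - sum_i phi_i gamma(k-i) = c_k,
  c_k = sigma^2 * sum_{j=k..q} theta_j psi_{j-k}   (c_k = 0 for k > q),
using gamma(-m) = gamma(m).
psi-weights needed (psi_j = theta_j + sum_i phi_i psi_{j-i}):
  psi_1 = theta_1 + phi_1 = 0.06 + (0.351) = 0.411
  psi_2 = theta_2 + phi_1 psi_1 = -0.727 + (0.351)(0.411) = -0.582739
Right-hand sides:
  c_0 = sigma^2 (1 + theta_1 psi_1 + theta_2 psi_2) = 1 * (1 + (0.06)(0.411) + (-0.727)(-0.582739)) = 1 * 1.448311 = 1.448311
  c_1 = sigma^2 (theta_1 + theta_2 psi_1) = 1 * (0.06 + (-0.727)(0.411)) = -0.238797
  c_2 = sigma^2 theta_2 = 1 * (-0.727) = -0.727
Equations for k = 0 and k = 1 (AR order 1):
  gamma(0) = phi_1 gamma(1) + c_0
  gamma(1) = phi_1 gamma(0) + c_1
Substituting the second into the first: gamma(0) (1 - phi_1^2) = c_0 + phi_1 c_1, so
  gamma(0) = (c_0 + phi_1 c_1) / (1 - phi_1^2) = (1.448311 + (0.351)(-0.238797)) / (1 - (0.351)^2) = 1.364494 / 0.876799 = 1.556222.
Therefore gamma(0) = 1.5562 (to 4 decimal places).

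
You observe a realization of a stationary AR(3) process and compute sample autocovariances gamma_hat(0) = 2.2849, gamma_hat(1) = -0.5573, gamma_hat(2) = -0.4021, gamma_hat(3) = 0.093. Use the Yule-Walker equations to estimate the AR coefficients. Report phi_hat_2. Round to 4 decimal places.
\hat\phi_{2} = -0.2760

The Yule-Walker equations for an AR(p) process read, in matrix form,
  Gamma_p phi = r_p,   with   (Gamma_p)_{ij} = gamma(|i - j|),
                       (r_p)_i = gamma(i),   i,j = 1..p.
Substitute the sample gammas (Toeplitz matrix and right-hand side of size 3):
  Gamma_p = [[2.2849, -0.5573, -0.4021], [-0.5573, 2.2849, -0.5573], [-0.4021, -0.5573, 2.2849]]
  r_p     = [-0.5573, -0.4021, 0.093]
Written out (R1..R3):
  (R1) 2.2849 phi_1 - 0.5573 phi_2 - 0.4021 phi_3 = -0.5573
  (R2) -0.5573 phi_1 + 2.2849 phi_2 - 0.5573 phi_3 = -0.4021
  (R3) -0.4021 phi_1 - 0.5573 phi_2 + 2.2849 phi_3 = 0.093
Gaussian elimination:
  R2 <- R2 - (-0.5573/2.2849) R1 = R2 - (-0.243906) R1:  2.148971 phi_2 - 0.655374 phi_3 = -0.538029
  R3 <- R3 - (-0.4021/2.2849) R1 = R3 - (-0.175981) R1:  -0.655374 phi_2 + 2.214138 phi_3 = -0.005074
  R3 <- R3 - (-0.655374/2.148971) R2 = R3 - (-0.304971) R2:  2.014268 phi_3 = -0.169158
Back-substitution:
  phi_hat_3 = -0.169158 / 2.014268 = -0.08398
  phi_hat_2 = (-0.538029 - (-0.655374)(-0.08398)) / 2.148971 = -0.275977
  phi_hat_1 = (-0.5573 - (-0.5573)(-0.275977) - (-0.4021)(-0.08398)) / 2.2849 = -0.325997
So phi_hat = [-0.3260, -0.2760, -0.0840].
Therefore phi_hat_2 = -0.2760.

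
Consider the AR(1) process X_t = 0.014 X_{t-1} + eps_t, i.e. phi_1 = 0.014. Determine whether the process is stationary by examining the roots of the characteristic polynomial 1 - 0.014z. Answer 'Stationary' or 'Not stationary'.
\text{Stationary}

The AR(p) characteristic polynomial is P(z) = 1 - 0.014z.
Stationarity requires all roots to lie outside the unit circle, i.e. |z| > 1 for every root.
This is linear in z: 1 + (-0.014) z = 0  =>  z = -1/(-0.014) = 71.428571,  |z| = 71.428571.
Moduli of all roots: 71.4286.
All moduli strictly greater than 1? Yes.
Verdict: Stationary.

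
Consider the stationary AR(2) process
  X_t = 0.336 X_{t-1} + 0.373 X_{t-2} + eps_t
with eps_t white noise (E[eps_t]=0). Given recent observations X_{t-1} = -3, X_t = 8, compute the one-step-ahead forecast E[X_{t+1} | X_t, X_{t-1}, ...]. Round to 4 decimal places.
E[X_{t+1} \mid \mathcal F_t] = 1.5690

For an AR(p) model X_t = c + sum_i phi_i X_{t-i} + eps_t, the
one-step-ahead conditional mean is
  E[X_{t+1} | X_t, ...] = c + sum_i phi_i X_{t+1-i}.
Substitute known values:
  E[X_{t+1} | ...] = (0.336) * (8) + (0.373) * (-3)
                   = 1.5690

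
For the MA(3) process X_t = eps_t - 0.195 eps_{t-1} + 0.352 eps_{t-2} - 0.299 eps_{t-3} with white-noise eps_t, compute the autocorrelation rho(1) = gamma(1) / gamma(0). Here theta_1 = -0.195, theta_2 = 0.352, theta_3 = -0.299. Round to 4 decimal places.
\rho(1) = -0.2948

For an MA(q) process with theta_0 = 1, the autocovariance is
  gamma(k) = sigma^2 * sum_{i=0..q-k} theta_i * theta_{i+k},
and rho(k) = gamma(k) / gamma(0). Sigma^2 cancels.
  numerator   = (1)*(-0.195) + (-0.195)*(0.352) + (0.352)*(-0.299) = -0.368888.
  denominator = (1)^2 + (-0.195)^2 + (0.352)^2 + (-0.299)^2 = 1.25133.
  rho(1) = -0.368888 / 1.25133 = -0.2948.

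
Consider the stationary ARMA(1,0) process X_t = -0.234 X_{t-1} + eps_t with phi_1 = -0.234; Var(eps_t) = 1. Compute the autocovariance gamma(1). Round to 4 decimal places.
\gamma(1) = -0.2476

Multiply the model equation by X_{t-k} and take expectations. With theta_0 = psi_0 = 1 and psi_j the MA(infinity) weights, this gives
  gamma(k) - sum_i phi_i gamma(k-i) = c_k,
  c_k = sigma^2 * sum_{j=k..q} theta_j psi_{j-k}   (c_k = 0 for k > q),
using gamma(-m) = gamma(m).
Pure AR (q = 0): c_0 = sigma^2 = 1, c_k = 0 for k >= 1.
Equations for k = 0 and k = 1 (AR order 1):
  gamma(0) = phi_1 gamma(1) + c_0
  gamma(1) = phi_1 gamma(0) + c_1
Substituting the second into the first: gamma(0) (1 - phi_1^2) = c_0 + phi_1 c_1, so
  gamma(0) = c_0 / (1 - phi_1^2) = 1 / (1 - (-0.234)^2) = 1 / 0.945244 = 1.057928.
  gamma(1) = phi_1 gamma(0) = (-0.234)(1.057928) = -0.247555.
Therefore gamma(1) = -0.2476 (to 4 decimal places).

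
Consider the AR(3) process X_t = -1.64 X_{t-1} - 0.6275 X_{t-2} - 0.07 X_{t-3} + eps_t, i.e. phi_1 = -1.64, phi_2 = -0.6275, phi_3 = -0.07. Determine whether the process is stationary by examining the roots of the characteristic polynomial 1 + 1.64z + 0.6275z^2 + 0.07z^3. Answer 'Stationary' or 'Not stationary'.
\text{Not stationary}

The AR(p) characteristic polynomial is P(z) = 1 + 1.64z + 0.6275z^2 + 0.07z^3.
Stationarity requires all roots to lie outside the unit circle, i.e. |z| > 1 for every root.
Degree 3: look for a simple real root z0 first, then factor out (1 - z/z0) and solve the remaining quadratic.
Testing z0 = -4: P(-4) = 1 + (1.64)(-4) + (0.6275)(-4)^2 + (0.07)(-4)^3
  = 1 + (-6.56) + (10.04) + (-4.48) = 0.  So z_0 = -4 is a root, |z_0| = 4.
Divide out the factor (1 + 0.25 z) = (1 - z/z0) (since 1/z0 = -0.25):
  P(z) = (1 + 0.25 z)(1 + (1.39) z + (0.28) z^2)
  [check: z-coef 1.39 - (-0.25) = 1.64; z^2-coef 0.28 - (-0.25)(1.39) = 0.6275; z^3-coef -(-0.25)(0.28) = 0.07.]
Remaining roots from the quadratic factor 1 + (1.39) z + (0.28) z^2:
  Set 1 + (1.39) z + (0.28) z^2 = 0, i.e. a z^2 + b z + c = 0 with a = 0.28, b = 1.39, c = 1.
  Discriminant D = b^2 - 4ac = (1.39)^2 - 4*(0.28)*1 = 1.9321 - (1.12) = 0.8121.
  D >= 0, so the roots are real: z = (-b +/- sqrt(D)) / (2a) = (-1.39 +/- 0.901166) / (0.56).
    z_1 = (-1.39 + 0.901166) / (0.56) = -0.8729,   |z_1| = 0.8729.
    z_2 = (-1.39 - 0.901166) / (0.56) = -4.0914,   |z_2| = 4.0914.
Moduli of all roots: 4.0000, 0.8729, 4.0914.
All moduli strictly greater than 1? No.
Verdict: Not stationary.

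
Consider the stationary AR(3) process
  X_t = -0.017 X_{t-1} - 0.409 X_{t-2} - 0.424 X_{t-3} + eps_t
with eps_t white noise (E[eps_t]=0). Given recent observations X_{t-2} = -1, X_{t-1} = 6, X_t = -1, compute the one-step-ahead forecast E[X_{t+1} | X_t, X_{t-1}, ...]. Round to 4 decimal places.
E[X_{t+1} \mid \mathcal F_t] = -2.0130

For an AR(p) model X_t = c + sum_i phi_i X_{t-i} + eps_t, the
one-step-ahead conditional mean is
  E[X_{t+1} | X_t, ...] = c + sum_i phi_i X_{t+1-i}.
Substitute known values:
  E[X_{t+1} | ...] = (-0.017) * (-1) + (-0.409) * (6) + (-0.424) * (-1)
                   = -2.0130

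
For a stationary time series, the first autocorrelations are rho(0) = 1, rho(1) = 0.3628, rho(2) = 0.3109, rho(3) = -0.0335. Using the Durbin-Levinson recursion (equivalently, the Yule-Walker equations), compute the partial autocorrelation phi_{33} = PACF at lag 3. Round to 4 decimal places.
\phi_{33} = -0.2381

The PACF at lag k is phi_{kk}, the last component of the solution
to the Yule-Walker system G_k phi = r_k where
  (G_k)_{ij} = rho(|i - j|), (r_k)_i = rho(i), i,j = 1..k.
Equivalently, Durbin-Levinson gives phi_{kk} iteratively:
  phi_{11} = rho(1)
  phi_{kk} = [rho(k) - sum_{j=1..k-1} phi_{k-1,j} rho(k-j)]
            / [1 - sum_{j=1..k-1} phi_{k-1,j} rho(j)],
  phi_{k,j} = phi_{k-1,j} - phi_{kk} phi_{k-1,k-j},  j = 1..k-1.
Step k = 1:
  phi_11 = rho(1) = 0.3628.
Step k = 2:
  phi_22 = [rho(2) - phi_11 rho(1)] / [1 - phi_11 rho(1)] = [0.3109 - (0.3628)(0.3628)] / [1 - (0.3628)(0.3628)]
         = 0.17927616 / 0.86837616 = 0.20645.
  Update: phi_21 = phi_11 - phi_22 phi_11 = 0.3628 - (0.20645)(0.3628) = 0.2879.
Step k = 3:
  phi_33 = [rho(3) - phi_21 rho(2) - phi_22 rho(1)] / [1 - phi_21 rho(1) - phi_22 rho(2)]
    numerator   = -0.0335 - (0.2879)(0.3109) - (0.20645)(0.3628) = -0.19790812
    denominator = 1 - (0.2879)(0.3628) - (0.20645)(0.3109) = 0.83136462
  phi_33 = -0.19790812 / 0.83136462 = -0.2381.
Therefore phi_{33} = -0.2381.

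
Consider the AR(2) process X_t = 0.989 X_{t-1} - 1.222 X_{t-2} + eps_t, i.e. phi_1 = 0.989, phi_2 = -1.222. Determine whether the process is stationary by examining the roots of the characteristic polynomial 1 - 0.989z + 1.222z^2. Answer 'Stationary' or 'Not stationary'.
\text{Not stationary}

The AR(p) characteristic polynomial is P(z) = 1 - 0.989z + 1.222z^2.
Stationarity requires all roots to lie outside the unit circle, i.e. |z| > 1 for every root.
Set 1 + (-0.989) z + (1.222) z^2 = 0, i.e. a z^2 + b z + c = 0 with a = 1.222, b = -0.989, c = 1.
Discriminant D = b^2 - 4ac = (-0.989)^2 - 4*(1.222)*1 = 0.978121 - (4.888) = -3.909879.
D < 0, so the roots are the complex-conjugate pair z = (-b +/- i sqrt(-D)) / (2a) = 0.4047 +/- 0.8091i.
For a conjugate pair |z|^2 = z * conj(z) = (product of roots) = c/a = 1/(1.222) = 0.818331, so |z| = sqrt(0.818331) = 0.9046 for both roots.
Moduli of all roots: 0.9046, 0.9046.
All moduli strictly greater than 1? No.
Verdict: Not stationary.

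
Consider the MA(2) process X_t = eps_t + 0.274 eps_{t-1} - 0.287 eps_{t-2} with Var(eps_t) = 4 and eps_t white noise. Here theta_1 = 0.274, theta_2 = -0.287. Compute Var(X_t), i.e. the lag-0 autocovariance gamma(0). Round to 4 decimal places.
\gamma(0) = 4.6298

For an MA(q) process X_t = eps_t + sum_i theta_i eps_{t-i} with
Var(eps_t) = sigma^2, the variance is
  gamma(0) = sigma^2 * (1 + sum_i theta_i^2).
  sum_i theta_i^2 = (0.274)^2 + (-0.287)^2 = 0.075076 + 0.082369 = 0.157445.
  gamma(0) = 4 * (1 + 0.157445) = 4 * 1.157445 = 4.62978, which rounds to 4.6298.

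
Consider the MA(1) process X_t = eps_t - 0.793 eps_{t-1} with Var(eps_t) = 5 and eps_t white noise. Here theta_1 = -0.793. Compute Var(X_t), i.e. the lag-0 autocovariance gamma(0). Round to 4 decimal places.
\gamma(0) = 8.1442

For an MA(q) process X_t = eps_t + sum_i theta_i eps_{t-i} with
Var(eps_t) = sigma^2, the variance is
  gamma(0) = sigma^2 * (1 + sum_i theta_i^2).
  sum_i theta_i^2 = (-0.793)^2 = 0.628849.
  gamma(0) = 5 * (1 + 0.628849) = 5 * 1.628849 = 8.144245, which rounds to 8.1442.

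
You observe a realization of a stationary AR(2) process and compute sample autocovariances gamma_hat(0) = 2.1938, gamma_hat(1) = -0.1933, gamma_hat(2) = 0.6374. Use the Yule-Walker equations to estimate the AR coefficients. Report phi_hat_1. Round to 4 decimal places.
\hat\phi_{1} = -0.0630

The Yule-Walker equations for an AR(p) process read, in matrix form,
  Gamma_p phi = r_p,   with   (Gamma_p)_{ij} = gamma(|i - j|),
                       (r_p)_i = gamma(i),   i,j = 1..p.
Substitute the sample gammas (Toeplitz matrix and right-hand side of size 2):
  Gamma_p = [[2.1938, -0.1933], [-0.1933, 2.1938]]
  r_p     = [-0.1933, 0.6374]
Written out:
  2.1938 phi_1 - 0.1933 phi_2 = -0.1933
  -0.1933 phi_1 + 2.1938 phi_2 = 0.6374
Solve by Cramer's rule:
  det = gamma(0)^2 - gamma(1)^2 = (2.1938)^2 - (-0.1933)^2 = 4.81275844 - 0.03736489 = 4.77539355
  phi_hat_1 = [gamma(1) gamma(0) - gamma(1) gamma(2)] / det = [(-0.1933)(2.1938) - (-0.1933)(0.6374)] / 4.77539355 = -0.30085212 / 4.77539355 = -0.063
  phi_hat_2 = [gamma(0) gamma(2) - gamma(1)^2] / det = [(2.1938)(0.6374) - (-0.1933)^2] / 4.77539355 = 1.36096323 / 4.77539355 = 0.285
So phi_hat = [-0.0630, 0.2850].
Therefore phi_hat_1 = -0.0630.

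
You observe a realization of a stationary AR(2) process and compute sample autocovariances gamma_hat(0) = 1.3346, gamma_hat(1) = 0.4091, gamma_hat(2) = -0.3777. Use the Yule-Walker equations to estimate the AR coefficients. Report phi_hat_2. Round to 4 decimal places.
\hat\phi_{2} = -0.4161

The Yule-Walker equations for an AR(p) process read, in matrix form,
  Gamma_p phi = r_p,   with   (Gamma_p)_{ij} = gamma(|i - j|),
                       (r_p)_i = gamma(i),   i,j = 1..p.
Substitute the sample gammas (Toeplitz matrix and right-hand side of size 2):
  Gamma_p = [[1.3346, 0.4091], [0.4091, 1.3346]]
  r_p     = [0.4091, -0.3777]
Written out:
  1.3346 phi_1 + 0.4091 phi_2 = 0.4091
  0.4091 phi_1 + 1.3346 phi_2 = -0.3777
Solve by Cramer's rule:
  det = gamma(0)^2 - gamma(1)^2 = (1.3346)^2 - (0.4091)^2 = 1.78115716 - 0.16736281 = 1.61379435
  phi_hat_1 = [gamma(1) gamma(0) - gamma(1) gamma(2)] / det = [(0.4091)(1.3346) - (0.4091)(-0.3777)] / 1.61379435 = 0.70050193 / 1.61379435 = 0.4341
  phi_hat_2 = [gamma(0) gamma(2) - gamma(1)^2] / det = [(1.3346)(-0.3777) - (0.4091)^2] / 1.61379435 = -0.67144123 / 1.61379435 = -0.4161
So phi_hat = [0.4341, -0.4161].
Therefore phi_hat_2 = -0.4161.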